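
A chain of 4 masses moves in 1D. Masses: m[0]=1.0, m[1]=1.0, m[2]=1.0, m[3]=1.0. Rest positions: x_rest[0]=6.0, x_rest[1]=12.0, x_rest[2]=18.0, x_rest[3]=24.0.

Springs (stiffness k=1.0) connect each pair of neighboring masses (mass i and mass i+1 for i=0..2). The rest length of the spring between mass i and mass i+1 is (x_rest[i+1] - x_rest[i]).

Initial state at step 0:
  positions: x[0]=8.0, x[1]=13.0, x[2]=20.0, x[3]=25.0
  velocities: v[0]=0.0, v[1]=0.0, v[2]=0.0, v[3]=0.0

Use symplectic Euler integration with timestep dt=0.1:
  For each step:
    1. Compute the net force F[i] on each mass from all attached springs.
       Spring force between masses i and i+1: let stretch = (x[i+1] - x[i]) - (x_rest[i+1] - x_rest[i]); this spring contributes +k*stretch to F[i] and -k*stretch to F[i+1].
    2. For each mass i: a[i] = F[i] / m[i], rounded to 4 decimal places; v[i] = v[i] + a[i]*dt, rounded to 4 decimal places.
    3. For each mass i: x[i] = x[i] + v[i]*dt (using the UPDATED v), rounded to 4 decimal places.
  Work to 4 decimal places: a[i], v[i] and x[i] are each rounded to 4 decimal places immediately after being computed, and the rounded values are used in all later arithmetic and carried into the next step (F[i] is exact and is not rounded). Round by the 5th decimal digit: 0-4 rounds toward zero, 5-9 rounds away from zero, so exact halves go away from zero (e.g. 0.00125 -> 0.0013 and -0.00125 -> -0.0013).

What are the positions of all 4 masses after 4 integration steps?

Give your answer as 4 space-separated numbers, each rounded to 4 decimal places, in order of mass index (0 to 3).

Step 0: x=[8.0000 13.0000 20.0000 25.0000] v=[0.0000 0.0000 0.0000 0.0000]
Step 1: x=[7.9900 13.0200 19.9800 25.0100] v=[-0.1000 0.2000 -0.2000 0.1000]
Step 2: x=[7.9703 13.0593 19.9407 25.0297] v=[-0.1970 0.3930 -0.3930 0.1970]
Step 3: x=[7.9415 13.1165 19.8835 25.0585] v=[-0.2881 0.5722 -0.5722 0.2881]
Step 4: x=[7.9044 13.1896 19.8104 25.0956] v=[-0.3706 0.7314 -0.7314 0.3706]

Answer: 7.9044 13.1896 19.8104 25.0956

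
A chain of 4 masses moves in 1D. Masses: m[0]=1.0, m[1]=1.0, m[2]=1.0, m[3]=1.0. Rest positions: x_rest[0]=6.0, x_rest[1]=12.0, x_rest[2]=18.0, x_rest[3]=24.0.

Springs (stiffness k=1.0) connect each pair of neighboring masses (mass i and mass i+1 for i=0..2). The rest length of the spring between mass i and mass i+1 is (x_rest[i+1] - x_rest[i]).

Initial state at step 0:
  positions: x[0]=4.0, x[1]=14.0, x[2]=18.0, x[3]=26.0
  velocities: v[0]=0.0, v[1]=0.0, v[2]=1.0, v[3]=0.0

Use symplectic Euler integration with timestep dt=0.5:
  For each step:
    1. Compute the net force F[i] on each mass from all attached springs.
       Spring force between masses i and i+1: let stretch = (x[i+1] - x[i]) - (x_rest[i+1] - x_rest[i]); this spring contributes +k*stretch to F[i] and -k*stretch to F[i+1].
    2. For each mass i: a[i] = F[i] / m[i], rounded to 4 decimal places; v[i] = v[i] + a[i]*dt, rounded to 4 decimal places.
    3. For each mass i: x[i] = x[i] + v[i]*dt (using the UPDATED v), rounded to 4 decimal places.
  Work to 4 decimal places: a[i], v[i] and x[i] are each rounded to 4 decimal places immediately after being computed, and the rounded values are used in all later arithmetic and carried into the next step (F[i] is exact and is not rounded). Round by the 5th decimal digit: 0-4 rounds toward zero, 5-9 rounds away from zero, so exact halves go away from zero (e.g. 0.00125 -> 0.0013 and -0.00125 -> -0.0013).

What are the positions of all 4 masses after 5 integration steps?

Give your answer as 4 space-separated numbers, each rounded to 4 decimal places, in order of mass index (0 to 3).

Answer: 7.5665 14.0938 17.2657 25.5743

Derivation:
Step 0: x=[4.0000 14.0000 18.0000 26.0000] v=[0.0000 0.0000 1.0000 0.0000]
Step 1: x=[5.0000 12.5000 19.5000 25.5000] v=[2.0000 -3.0000 3.0000 -1.0000]
Step 2: x=[6.3750 10.8750 20.7500 25.0000] v=[2.7500 -3.2500 2.5000 -1.0000]
Step 3: x=[7.3750 10.5938 20.5938 24.9375] v=[2.0000 -0.5625 -0.3125 -0.1250]
Step 4: x=[7.6797 12.0079 19.0235 25.2891] v=[0.6094 2.8281 -3.1407 0.7032]
Step 5: x=[7.5665 14.0938 17.2657 25.5743] v=[-0.2265 4.1718 -3.5157 0.5704]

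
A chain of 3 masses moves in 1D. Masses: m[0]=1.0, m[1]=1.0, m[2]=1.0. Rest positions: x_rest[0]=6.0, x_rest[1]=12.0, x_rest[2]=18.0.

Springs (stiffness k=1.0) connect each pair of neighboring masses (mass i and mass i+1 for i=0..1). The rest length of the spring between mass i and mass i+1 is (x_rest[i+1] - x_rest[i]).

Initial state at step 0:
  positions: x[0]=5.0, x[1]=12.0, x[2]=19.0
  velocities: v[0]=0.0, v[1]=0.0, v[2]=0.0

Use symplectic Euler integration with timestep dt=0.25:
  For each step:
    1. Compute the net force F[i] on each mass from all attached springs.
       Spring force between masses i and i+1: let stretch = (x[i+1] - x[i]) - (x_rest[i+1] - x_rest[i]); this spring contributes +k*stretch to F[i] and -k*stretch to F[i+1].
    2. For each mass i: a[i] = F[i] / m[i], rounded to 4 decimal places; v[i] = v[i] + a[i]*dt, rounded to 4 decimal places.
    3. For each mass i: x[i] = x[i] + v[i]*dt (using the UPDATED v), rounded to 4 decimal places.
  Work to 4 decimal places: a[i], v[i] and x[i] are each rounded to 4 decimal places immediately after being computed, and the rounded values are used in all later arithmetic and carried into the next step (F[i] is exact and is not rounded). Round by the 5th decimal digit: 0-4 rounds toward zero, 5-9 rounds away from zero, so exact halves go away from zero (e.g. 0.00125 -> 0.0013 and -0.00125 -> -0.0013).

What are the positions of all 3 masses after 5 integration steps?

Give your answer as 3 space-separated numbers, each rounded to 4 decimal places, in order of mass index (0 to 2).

Step 0: x=[5.0000 12.0000 19.0000] v=[0.0000 0.0000 0.0000]
Step 1: x=[5.0625 12.0000 18.9375] v=[0.2500 0.0000 -0.2500]
Step 2: x=[5.1836 12.0000 18.8164] v=[0.4844 0.0000 -0.4844]
Step 3: x=[5.3557 12.0000 18.6443] v=[0.6885 0.0000 -0.6885]
Step 4: x=[5.5681 12.0000 18.4319] v=[0.8496 0.0000 -0.8496]
Step 5: x=[5.8075 12.0000 18.1925] v=[0.9576 0.0000 -0.9576]

Answer: 5.8075 12.0000 18.1925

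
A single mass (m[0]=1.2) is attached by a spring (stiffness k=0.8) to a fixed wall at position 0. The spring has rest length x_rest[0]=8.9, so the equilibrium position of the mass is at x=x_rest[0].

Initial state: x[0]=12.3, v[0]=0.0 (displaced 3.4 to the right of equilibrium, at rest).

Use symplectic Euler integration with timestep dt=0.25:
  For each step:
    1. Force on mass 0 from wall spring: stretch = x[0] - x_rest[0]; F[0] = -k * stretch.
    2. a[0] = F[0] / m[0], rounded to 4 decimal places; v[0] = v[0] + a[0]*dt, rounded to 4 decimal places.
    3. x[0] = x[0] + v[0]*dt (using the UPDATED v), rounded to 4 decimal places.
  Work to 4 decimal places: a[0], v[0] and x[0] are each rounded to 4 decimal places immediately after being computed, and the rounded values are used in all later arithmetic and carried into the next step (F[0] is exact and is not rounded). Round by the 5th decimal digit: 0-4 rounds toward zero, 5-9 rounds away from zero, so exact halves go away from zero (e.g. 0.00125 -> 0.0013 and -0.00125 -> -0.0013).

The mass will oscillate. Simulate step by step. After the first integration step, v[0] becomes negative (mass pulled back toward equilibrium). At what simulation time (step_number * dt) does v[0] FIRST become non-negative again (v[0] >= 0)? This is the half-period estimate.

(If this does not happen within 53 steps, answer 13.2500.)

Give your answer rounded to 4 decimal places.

Step 0: x=[12.3000] v=[0.0000]
Step 1: x=[12.1583] v=[-0.5667]
Step 2: x=[11.8809] v=[-1.1098]
Step 3: x=[11.4793] v=[-1.6066]
Step 4: x=[10.9702] v=[-2.0365]
Step 5: x=[10.3748] v=[-2.3815]
Step 6: x=[9.7180] v=[-2.6273]
Step 7: x=[9.0271] v=[-2.7636]
Step 8: x=[8.3309] v=[-2.7848]
Step 9: x=[7.6584] v=[-2.6900]
Step 10: x=[7.0376] v=[-2.4831]
Step 11: x=[6.4944] v=[-2.1727]
Step 12: x=[6.0515] v=[-1.7718]
Step 13: x=[5.7272] v=[-1.2971]
Step 14: x=[5.5351] v=[-0.7683]
Step 15: x=[5.4832] v=[-0.2075]
Step 16: x=[5.5737] v=[0.3620]
First v>=0 after going negative at step 16, time=4.0000

Answer: 4.0000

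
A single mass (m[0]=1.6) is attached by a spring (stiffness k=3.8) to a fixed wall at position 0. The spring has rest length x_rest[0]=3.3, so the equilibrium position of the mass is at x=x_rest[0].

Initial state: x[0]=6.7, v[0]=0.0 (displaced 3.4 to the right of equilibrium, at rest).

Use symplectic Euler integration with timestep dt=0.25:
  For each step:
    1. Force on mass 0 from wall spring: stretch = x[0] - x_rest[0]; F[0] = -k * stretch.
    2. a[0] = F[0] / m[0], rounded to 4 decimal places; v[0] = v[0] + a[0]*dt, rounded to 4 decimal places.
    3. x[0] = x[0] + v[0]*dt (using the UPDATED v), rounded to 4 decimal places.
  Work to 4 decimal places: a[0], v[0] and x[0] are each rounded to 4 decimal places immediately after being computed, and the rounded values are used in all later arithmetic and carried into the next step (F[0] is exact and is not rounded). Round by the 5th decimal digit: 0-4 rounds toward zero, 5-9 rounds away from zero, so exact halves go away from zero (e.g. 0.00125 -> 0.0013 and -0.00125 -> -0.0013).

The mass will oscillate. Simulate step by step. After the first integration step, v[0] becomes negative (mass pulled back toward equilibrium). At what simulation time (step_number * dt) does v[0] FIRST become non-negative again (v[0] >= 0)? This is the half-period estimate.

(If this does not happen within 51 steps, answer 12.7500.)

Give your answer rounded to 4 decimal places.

Step 0: x=[6.7000] v=[0.0000]
Step 1: x=[6.1953] v=[-2.0188]
Step 2: x=[5.2608] v=[-3.7379]
Step 3: x=[4.0353] v=[-4.9021]
Step 4: x=[2.7006] v=[-5.3387]
Step 5: x=[1.4549] v=[-4.9828]
Step 6: x=[0.4831] v=[-3.8873]
Step 7: x=[-0.0706] v=[-2.2148]
Step 8: x=[-0.1240] v=[-0.2135]
Step 9: x=[0.3309] v=[1.8195]
First v>=0 after going negative at step 9, time=2.2500

Answer: 2.2500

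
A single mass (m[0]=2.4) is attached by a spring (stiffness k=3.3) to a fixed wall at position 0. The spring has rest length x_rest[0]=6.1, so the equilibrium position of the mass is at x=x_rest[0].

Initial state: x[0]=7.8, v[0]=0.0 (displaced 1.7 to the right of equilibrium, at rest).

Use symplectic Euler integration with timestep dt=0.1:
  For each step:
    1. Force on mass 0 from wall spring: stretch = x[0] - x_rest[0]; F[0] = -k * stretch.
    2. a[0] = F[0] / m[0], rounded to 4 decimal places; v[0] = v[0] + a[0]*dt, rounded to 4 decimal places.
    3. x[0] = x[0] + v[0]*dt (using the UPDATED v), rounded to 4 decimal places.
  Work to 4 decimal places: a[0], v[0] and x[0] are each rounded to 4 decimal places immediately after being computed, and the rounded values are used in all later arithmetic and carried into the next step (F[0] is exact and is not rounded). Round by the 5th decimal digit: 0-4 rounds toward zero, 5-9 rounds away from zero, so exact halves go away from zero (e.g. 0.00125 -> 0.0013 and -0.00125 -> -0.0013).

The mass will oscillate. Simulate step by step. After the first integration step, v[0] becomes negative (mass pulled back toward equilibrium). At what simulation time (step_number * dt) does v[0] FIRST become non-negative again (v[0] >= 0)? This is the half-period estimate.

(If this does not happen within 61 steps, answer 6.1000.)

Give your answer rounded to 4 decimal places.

Step 0: x=[7.8000] v=[0.0000]
Step 1: x=[7.7766] v=[-0.2338]
Step 2: x=[7.7302] v=[-0.4643]
Step 3: x=[7.6614] v=[-0.6885]
Step 4: x=[7.5711] v=[-0.9032]
Step 5: x=[7.4606] v=[-1.1055]
Step 6: x=[7.3313] v=[-1.2926]
Step 7: x=[7.1851] v=[-1.4619]
Step 8: x=[7.0240] v=[-1.6111]
Step 9: x=[6.8502] v=[-1.7382]
Step 10: x=[6.6661] v=[-1.8414]
Step 11: x=[6.4742] v=[-1.9192]
Step 12: x=[6.2771] v=[-1.9707]
Step 13: x=[6.0776] v=[-1.9951]
Step 14: x=[5.8784] v=[-1.9920]
Step 15: x=[5.6823] v=[-1.9615]
Step 16: x=[5.4919] v=[-1.9041]
Step 17: x=[5.3099] v=[-1.8205]
Step 18: x=[5.1387] v=[-1.7119]
Step 19: x=[4.9807] v=[-1.5797]
Step 20: x=[4.8381] v=[-1.4258]
Step 21: x=[4.7129] v=[-1.2523]
Step 22: x=[4.6067] v=[-1.0616]
Step 23: x=[4.5211] v=[-0.8563]
Step 24: x=[4.4572] v=[-0.6392]
Step 25: x=[4.4159] v=[-0.4133]
Step 26: x=[4.3977] v=[-0.1817]
Step 27: x=[4.4029] v=[0.0524]
First v>=0 after going negative at step 27, time=2.7000

Answer: 2.7000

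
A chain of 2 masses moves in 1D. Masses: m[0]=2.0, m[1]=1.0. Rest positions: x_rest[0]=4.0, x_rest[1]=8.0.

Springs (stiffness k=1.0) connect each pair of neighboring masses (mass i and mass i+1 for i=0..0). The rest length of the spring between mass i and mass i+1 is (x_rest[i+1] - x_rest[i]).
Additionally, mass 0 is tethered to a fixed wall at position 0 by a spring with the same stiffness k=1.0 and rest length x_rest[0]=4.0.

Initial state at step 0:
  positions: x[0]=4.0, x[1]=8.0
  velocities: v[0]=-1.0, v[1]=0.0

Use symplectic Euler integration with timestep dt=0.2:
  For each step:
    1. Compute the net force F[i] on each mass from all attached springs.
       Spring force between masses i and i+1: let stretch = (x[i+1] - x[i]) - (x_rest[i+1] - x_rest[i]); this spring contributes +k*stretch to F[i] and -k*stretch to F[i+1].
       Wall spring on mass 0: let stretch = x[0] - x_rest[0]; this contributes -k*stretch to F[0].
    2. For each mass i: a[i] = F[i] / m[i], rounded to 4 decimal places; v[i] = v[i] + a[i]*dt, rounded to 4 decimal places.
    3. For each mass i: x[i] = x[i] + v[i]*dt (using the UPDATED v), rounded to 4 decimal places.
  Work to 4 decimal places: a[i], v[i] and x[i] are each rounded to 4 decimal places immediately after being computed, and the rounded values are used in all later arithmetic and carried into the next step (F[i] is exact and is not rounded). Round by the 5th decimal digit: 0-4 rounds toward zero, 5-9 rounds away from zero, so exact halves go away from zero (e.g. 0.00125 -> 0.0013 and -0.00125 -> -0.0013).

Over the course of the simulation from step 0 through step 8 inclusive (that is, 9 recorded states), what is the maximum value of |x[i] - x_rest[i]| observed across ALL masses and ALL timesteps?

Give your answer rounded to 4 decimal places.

Answer: 1.0389

Derivation:
Step 0: x=[4.0000 8.0000] v=[-1.0000 0.0000]
Step 1: x=[3.8000 8.0000] v=[-1.0000 0.0000]
Step 2: x=[3.6080 7.9920] v=[-0.9600 -0.0400]
Step 3: x=[3.4315 7.9686] v=[-0.8824 -0.1168]
Step 4: x=[3.2771 7.9238] v=[-0.7718 -0.2242]
Step 5: x=[3.1501 7.8531] v=[-0.6348 -0.3535]
Step 6: x=[3.0542 7.7543] v=[-0.4795 -0.4941]
Step 7: x=[2.9912 7.6275] v=[-0.3149 -0.6341]
Step 8: x=[2.9611 7.4752] v=[-0.1504 -0.7614]
Max displacement = 1.0389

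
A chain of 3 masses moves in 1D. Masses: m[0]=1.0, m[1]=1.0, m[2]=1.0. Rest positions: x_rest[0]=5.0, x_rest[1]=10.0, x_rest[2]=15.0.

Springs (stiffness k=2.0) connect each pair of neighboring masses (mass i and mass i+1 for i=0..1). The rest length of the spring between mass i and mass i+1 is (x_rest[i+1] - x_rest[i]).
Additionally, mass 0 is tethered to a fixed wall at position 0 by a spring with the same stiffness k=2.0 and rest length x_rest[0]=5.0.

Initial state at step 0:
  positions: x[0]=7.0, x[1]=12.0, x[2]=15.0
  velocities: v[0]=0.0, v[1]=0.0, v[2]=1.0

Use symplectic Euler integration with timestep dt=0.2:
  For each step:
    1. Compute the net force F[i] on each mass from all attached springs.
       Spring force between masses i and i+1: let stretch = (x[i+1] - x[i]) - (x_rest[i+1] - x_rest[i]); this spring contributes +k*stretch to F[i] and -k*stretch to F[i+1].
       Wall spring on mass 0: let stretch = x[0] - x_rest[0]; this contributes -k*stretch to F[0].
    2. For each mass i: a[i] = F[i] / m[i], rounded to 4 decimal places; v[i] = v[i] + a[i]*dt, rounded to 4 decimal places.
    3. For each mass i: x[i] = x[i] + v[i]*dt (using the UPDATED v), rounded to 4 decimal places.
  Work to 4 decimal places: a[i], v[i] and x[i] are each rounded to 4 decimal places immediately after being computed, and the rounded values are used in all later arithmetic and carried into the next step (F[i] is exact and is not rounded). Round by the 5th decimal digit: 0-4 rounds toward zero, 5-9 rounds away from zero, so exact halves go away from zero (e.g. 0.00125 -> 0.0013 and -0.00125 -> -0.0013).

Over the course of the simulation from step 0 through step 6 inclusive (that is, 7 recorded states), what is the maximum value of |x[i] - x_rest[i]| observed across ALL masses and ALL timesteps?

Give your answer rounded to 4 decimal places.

Answer: 2.6466

Derivation:
Step 0: x=[7.0000 12.0000 15.0000] v=[0.0000 0.0000 1.0000]
Step 1: x=[6.8400 11.8400 15.3600] v=[-0.8000 -0.8000 1.8000]
Step 2: x=[6.5328 11.5616 15.8384] v=[-1.5360 -1.3920 2.3920]
Step 3: x=[6.1053 11.2230 16.3747] v=[-2.1376 -1.6928 2.6813]
Step 4: x=[5.5988 10.8872 16.8988] v=[-2.5326 -1.6792 2.6206]
Step 5: x=[5.0674 10.6092 17.3420] v=[-2.6568 -1.3899 2.2160]
Step 6: x=[4.5740 10.4265 17.6466] v=[-2.4670 -0.9135 1.5229]
Max displacement = 2.6466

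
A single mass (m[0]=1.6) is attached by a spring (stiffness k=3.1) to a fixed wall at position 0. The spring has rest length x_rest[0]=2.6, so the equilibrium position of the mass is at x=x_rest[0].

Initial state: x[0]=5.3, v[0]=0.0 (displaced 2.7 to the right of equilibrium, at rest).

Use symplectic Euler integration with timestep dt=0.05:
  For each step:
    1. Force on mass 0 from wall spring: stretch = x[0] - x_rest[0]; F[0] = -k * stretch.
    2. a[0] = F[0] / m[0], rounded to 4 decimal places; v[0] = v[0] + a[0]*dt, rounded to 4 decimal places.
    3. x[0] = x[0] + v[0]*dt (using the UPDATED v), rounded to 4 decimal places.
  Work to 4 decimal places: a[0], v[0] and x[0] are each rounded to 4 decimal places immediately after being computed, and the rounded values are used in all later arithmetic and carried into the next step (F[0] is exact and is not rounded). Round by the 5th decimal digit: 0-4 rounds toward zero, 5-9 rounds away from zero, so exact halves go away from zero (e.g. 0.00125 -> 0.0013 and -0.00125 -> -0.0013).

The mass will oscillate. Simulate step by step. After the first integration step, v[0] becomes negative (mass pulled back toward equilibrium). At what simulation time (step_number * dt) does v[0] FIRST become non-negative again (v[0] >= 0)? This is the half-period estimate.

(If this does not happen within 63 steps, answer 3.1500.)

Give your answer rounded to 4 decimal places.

Answer: 2.3000

Derivation:
Step 0: x=[5.3000] v=[0.0000]
Step 1: x=[5.2869] v=[-0.2616]
Step 2: x=[5.2608] v=[-0.5219]
Step 3: x=[5.2218] v=[-0.7797]
Step 4: x=[5.1701] v=[-1.0337]
Step 5: x=[5.1060] v=[-1.2827]
Step 6: x=[5.0297] v=[-1.5255]
Step 7: x=[4.9417] v=[-1.7609]
Step 8: x=[4.8423] v=[-1.9878]
Step 9: x=[4.7321] v=[-2.2050]
Step 10: x=[4.6115] v=[-2.4115]
Step 11: x=[4.4812] v=[-2.6064]
Step 12: x=[4.3418] v=[-2.7886]
Step 13: x=[4.1939] v=[-2.9573]
Step 14: x=[4.0383] v=[-3.1117]
Step 15: x=[3.8758] v=[-3.2510]
Step 16: x=[3.7071] v=[-3.3746]
Step 17: x=[3.5330] v=[-3.4819]
Step 18: x=[3.3544] v=[-3.5723]
Step 19: x=[3.1721] v=[-3.6454]
Step 20: x=[2.9871] v=[-3.7008]
Step 21: x=[2.8002] v=[-3.7383]
Step 22: x=[2.6123] v=[-3.7577]
Step 23: x=[2.4244] v=[-3.7589]
Step 24: x=[2.2373] v=[-3.7419]
Step 25: x=[2.0520] v=[-3.7068]
Step 26: x=[1.8693] v=[-3.6537]
Step 27: x=[1.6902] v=[-3.5829]
Step 28: x=[1.5155] v=[-3.4948]
Step 29: x=[1.3460] v=[-3.3897]
Step 30: x=[1.1826] v=[-3.2682]
Step 31: x=[1.0261] v=[-3.1309]
Step 32: x=[0.8772] v=[-2.9784]
Step 33: x=[0.7366] v=[-2.8115]
Step 34: x=[0.6051] v=[-2.6310]
Step 35: x=[0.4832] v=[-2.4377]
Step 36: x=[0.3716] v=[-2.2326]
Step 37: x=[0.2708] v=[-2.0167]
Step 38: x=[0.1812] v=[-1.7911]
Step 39: x=[0.1034] v=[-1.5568]
Step 40: x=[0.0377] v=[-1.3149]
Step 41: x=[-0.0156] v=[-1.0667]
Step 42: x=[-0.0563] v=[-0.8133]
Step 43: x=[-0.0841] v=[-0.5560]
Step 44: x=[-0.0989] v=[-0.2960]
Step 45: x=[-0.1006] v=[-0.0345]
Step 46: x=[-0.0892] v=[0.2271]
First v>=0 after going negative at step 46, time=2.3000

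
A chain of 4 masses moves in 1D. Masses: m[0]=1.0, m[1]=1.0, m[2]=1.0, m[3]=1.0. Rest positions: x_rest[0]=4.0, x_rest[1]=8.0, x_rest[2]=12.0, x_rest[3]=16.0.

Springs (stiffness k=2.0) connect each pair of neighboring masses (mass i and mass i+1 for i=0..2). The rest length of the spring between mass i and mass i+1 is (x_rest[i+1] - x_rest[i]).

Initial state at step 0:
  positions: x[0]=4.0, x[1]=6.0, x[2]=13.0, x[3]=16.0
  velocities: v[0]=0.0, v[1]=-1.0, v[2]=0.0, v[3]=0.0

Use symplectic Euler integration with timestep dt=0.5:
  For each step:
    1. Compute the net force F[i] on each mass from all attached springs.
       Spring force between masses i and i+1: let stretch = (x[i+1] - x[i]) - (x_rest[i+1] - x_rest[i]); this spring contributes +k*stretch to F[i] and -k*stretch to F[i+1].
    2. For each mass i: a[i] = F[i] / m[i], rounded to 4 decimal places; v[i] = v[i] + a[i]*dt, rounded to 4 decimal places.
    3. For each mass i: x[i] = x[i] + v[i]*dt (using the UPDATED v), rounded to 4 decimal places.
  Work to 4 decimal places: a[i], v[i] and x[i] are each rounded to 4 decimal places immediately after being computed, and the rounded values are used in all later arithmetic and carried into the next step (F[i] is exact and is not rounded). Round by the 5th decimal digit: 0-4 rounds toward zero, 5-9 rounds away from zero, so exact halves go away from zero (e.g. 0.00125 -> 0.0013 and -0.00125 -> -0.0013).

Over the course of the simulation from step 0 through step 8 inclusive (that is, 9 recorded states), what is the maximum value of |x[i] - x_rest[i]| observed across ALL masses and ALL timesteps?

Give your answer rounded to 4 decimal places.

Step 0: x=[4.0000 6.0000 13.0000 16.0000] v=[0.0000 -1.0000 0.0000 0.0000]
Step 1: x=[3.0000 8.0000 11.0000 16.5000] v=[-2.0000 4.0000 -4.0000 1.0000]
Step 2: x=[2.5000 9.0000 10.2500 16.2500] v=[-1.0000 2.0000 -1.5000 -0.5000]
Step 3: x=[3.2500 7.3750 11.8750 15.0000] v=[1.5000 -3.2500 3.2500 -2.5000]
Step 4: x=[4.0625 5.9375 12.8125 14.1875] v=[1.6250 -2.8750 1.8750 -1.6250]
Step 5: x=[3.8125 7.0000 11.0000 14.6875] v=[-0.5000 2.1250 -3.6250 1.0000]
Step 6: x=[3.1563 8.4688 9.0313 15.3438] v=[-1.3125 2.9375 -3.9375 1.3125]
Step 7: x=[3.1563 7.5626 9.9376 14.8438] v=[0.0000 -1.8125 1.8125 -1.0000]
Step 8: x=[3.3595 5.6407 12.1095 13.8907] v=[0.4063 -3.8438 4.3437 -1.9062]
Max displacement = 2.9687

Answer: 2.9687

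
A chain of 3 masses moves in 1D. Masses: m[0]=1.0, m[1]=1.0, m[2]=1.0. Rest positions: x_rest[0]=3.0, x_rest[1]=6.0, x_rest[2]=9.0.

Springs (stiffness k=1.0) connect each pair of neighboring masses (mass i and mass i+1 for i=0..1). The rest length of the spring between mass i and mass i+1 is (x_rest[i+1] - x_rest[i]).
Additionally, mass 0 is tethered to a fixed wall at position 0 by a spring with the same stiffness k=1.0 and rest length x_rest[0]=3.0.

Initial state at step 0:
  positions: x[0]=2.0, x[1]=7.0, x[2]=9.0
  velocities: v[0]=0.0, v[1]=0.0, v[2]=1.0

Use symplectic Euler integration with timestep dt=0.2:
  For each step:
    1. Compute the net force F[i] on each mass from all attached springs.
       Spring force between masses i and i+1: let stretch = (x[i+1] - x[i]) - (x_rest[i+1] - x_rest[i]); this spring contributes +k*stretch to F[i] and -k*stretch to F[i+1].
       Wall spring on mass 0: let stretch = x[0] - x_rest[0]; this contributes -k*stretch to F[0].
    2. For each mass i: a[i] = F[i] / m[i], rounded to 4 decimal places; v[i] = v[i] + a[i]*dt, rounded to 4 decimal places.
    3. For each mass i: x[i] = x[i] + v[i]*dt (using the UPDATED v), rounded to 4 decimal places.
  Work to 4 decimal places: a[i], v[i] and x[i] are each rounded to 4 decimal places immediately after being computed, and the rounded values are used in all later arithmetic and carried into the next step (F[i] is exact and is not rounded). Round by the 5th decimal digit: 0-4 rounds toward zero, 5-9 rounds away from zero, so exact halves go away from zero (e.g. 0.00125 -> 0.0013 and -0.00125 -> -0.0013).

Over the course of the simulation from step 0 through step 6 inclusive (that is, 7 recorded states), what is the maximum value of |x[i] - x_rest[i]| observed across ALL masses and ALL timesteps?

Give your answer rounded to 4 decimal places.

Answer: 1.4156

Derivation:
Step 0: x=[2.0000 7.0000 9.0000] v=[0.0000 0.0000 1.0000]
Step 1: x=[2.1200 6.8800 9.2400] v=[0.6000 -0.6000 1.2000]
Step 2: x=[2.3456 6.6640 9.5056] v=[1.1280 -1.0800 1.3280]
Step 3: x=[2.6501 6.3889 9.7775] v=[1.5226 -1.3754 1.3597]
Step 4: x=[2.9982 6.0998 10.0339] v=[1.7403 -1.4454 1.2820]
Step 5: x=[3.3504 5.8440 10.2529] v=[1.7610 -1.2789 1.0952]
Step 6: x=[3.6683 5.6648 10.4156] v=[1.5896 -0.8958 0.8134]
Max displacement = 1.4156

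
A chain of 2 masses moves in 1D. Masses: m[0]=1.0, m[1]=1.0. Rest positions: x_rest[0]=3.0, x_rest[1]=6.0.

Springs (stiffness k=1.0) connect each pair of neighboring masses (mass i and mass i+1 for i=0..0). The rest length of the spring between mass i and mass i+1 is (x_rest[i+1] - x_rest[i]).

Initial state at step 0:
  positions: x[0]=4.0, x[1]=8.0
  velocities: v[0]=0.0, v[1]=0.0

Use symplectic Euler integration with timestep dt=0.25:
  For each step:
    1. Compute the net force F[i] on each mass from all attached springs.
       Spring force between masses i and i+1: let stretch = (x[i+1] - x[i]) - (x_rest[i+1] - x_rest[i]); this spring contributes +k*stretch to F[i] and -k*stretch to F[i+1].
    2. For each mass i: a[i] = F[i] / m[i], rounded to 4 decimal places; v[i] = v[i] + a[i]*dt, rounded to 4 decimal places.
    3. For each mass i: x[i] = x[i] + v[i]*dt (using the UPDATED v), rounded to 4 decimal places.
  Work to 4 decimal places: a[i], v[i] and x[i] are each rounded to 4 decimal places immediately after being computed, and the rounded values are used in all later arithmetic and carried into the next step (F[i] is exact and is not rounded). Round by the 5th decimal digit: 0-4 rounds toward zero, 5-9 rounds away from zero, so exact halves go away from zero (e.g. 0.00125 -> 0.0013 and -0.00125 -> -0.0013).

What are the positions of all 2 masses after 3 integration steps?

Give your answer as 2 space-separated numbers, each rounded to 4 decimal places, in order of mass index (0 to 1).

Answer: 4.3370 7.6631

Derivation:
Step 0: x=[4.0000 8.0000] v=[0.0000 0.0000]
Step 1: x=[4.0625 7.9375] v=[0.2500 -0.2500]
Step 2: x=[4.1797 7.8203] v=[0.4688 -0.4688]
Step 3: x=[4.3370 7.6631] v=[0.6290 -0.6290]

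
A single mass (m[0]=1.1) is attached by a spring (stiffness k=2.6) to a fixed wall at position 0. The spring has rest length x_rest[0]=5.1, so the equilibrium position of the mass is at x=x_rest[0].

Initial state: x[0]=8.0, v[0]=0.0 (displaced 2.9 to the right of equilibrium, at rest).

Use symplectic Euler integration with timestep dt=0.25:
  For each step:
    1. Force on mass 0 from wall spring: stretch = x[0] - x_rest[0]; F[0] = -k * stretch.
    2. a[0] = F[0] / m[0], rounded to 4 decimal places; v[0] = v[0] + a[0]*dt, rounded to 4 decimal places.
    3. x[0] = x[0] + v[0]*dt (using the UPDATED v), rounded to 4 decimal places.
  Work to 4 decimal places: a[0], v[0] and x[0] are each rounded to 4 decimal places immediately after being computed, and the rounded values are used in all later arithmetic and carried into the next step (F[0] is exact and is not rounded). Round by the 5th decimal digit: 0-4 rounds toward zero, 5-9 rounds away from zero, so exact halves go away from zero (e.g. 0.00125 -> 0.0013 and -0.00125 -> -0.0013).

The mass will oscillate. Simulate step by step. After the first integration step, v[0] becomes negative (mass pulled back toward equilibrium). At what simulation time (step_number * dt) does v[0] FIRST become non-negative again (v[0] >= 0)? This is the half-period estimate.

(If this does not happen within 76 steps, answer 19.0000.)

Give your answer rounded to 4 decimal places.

Step 0: x=[8.0000] v=[0.0000]
Step 1: x=[7.5716] v=[-1.7136]
Step 2: x=[6.7781] v=[-3.1741]
Step 3: x=[5.7367] v=[-4.1657]
Step 4: x=[4.6012] v=[-4.5419]
Step 5: x=[3.5394] v=[-4.2472]
Step 6: x=[2.7082] v=[-3.3250]
Step 7: x=[2.2303] v=[-1.9117]
Step 8: x=[2.1763] v=[-0.2160]
Step 9: x=[2.5542] v=[1.5117]
First v>=0 after going negative at step 9, time=2.2500

Answer: 2.2500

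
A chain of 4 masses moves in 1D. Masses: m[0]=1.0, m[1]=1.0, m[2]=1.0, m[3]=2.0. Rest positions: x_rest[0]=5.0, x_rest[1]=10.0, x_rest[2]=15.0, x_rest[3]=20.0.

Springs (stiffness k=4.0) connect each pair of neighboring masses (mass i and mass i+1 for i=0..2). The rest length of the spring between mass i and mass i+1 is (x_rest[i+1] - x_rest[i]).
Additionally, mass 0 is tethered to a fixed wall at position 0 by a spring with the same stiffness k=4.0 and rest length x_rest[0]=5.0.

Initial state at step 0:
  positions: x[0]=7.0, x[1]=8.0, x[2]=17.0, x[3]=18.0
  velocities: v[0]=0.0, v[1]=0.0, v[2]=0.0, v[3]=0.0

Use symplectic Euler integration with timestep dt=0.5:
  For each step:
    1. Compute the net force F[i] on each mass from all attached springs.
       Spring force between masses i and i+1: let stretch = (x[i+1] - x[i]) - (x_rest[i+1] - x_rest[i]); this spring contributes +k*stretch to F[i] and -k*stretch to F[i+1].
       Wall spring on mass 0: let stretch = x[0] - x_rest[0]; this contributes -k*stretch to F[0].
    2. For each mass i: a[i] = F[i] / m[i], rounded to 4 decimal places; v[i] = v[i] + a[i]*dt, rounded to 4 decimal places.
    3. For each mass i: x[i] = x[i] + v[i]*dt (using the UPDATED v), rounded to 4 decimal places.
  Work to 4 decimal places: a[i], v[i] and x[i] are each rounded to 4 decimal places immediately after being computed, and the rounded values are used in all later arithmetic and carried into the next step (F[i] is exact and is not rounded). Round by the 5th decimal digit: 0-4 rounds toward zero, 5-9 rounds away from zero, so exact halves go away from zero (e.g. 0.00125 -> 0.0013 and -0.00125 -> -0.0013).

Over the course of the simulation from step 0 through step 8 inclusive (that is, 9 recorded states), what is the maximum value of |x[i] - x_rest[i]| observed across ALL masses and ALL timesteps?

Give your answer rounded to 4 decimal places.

Answer: 8.2500

Derivation:
Step 0: x=[7.0000 8.0000 17.0000 18.0000] v=[0.0000 0.0000 0.0000 0.0000]
Step 1: x=[1.0000 16.0000 9.0000 20.0000] v=[-12.0000 16.0000 -16.0000 4.0000]
Step 2: x=[9.0000 2.0000 19.0000 19.0000] v=[16.0000 -28.0000 20.0000 -2.0000]
Step 3: x=[1.0000 12.0000 12.0000 20.5000] v=[-16.0000 20.0000 -14.0000 3.0000]
Step 4: x=[3.0000 11.0000 13.5000 20.2500] v=[4.0000 -2.0000 3.0000 -0.5000]
Step 5: x=[10.0000 4.5000 19.2500 19.1250] v=[14.0000 -13.0000 11.5000 -2.2500]
Step 6: x=[1.5000 18.2500 10.1250 20.5625] v=[-17.0000 27.5000 -18.2500 2.8750]
Step 7: x=[8.2500 7.1250 19.5625 19.2813] v=[13.5000 -22.2500 18.8750 -2.5625]
Step 8: x=[5.6250 9.5625 16.2813 20.6407] v=[-5.2500 4.8750 -6.5624 2.7187]
Max displacement = 8.2500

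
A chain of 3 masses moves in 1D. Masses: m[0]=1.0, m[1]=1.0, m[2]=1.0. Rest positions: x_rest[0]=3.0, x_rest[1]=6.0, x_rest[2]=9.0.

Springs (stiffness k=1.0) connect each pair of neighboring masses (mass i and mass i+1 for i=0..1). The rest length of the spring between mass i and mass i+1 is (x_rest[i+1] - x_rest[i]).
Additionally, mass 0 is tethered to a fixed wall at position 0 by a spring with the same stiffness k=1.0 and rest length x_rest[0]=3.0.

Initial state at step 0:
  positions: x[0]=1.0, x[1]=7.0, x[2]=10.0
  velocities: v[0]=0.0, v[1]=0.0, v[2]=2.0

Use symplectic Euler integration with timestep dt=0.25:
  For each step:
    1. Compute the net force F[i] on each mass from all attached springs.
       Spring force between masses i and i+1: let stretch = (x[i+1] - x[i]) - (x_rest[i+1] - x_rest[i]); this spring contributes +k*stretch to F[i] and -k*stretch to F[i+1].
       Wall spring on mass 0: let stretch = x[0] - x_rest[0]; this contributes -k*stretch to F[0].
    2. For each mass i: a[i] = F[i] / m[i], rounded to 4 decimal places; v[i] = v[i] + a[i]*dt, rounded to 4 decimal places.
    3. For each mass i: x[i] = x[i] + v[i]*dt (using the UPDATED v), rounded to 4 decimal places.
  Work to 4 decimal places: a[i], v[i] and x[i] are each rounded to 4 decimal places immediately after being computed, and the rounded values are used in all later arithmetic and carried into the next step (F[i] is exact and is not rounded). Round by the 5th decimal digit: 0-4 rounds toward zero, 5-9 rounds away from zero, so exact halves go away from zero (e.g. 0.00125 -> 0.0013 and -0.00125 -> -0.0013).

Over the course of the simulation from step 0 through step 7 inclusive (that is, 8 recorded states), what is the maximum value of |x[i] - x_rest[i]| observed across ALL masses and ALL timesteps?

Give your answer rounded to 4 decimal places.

Answer: 2.6309

Derivation:
Step 0: x=[1.0000 7.0000 10.0000] v=[0.0000 0.0000 2.0000]
Step 1: x=[1.3125 6.8125 10.5000] v=[1.2500 -0.7500 2.0000]
Step 2: x=[1.8867 6.5117 10.9570] v=[2.2969 -1.2031 1.8281]
Step 3: x=[2.6321 6.1997 11.3237] v=[2.9815 -1.2480 1.4668]
Step 4: x=[3.4360 5.9850 11.5577] v=[3.2154 -0.8589 0.9358]
Step 5: x=[4.1844 5.9593 11.6309] v=[2.9937 -0.1030 0.2926]
Step 6: x=[4.7822 6.1771 11.5371] v=[2.3913 0.8712 -0.3753]
Step 7: x=[5.1683 6.6427 11.2958] v=[1.5445 1.8625 -0.9653]
Max displacement = 2.6309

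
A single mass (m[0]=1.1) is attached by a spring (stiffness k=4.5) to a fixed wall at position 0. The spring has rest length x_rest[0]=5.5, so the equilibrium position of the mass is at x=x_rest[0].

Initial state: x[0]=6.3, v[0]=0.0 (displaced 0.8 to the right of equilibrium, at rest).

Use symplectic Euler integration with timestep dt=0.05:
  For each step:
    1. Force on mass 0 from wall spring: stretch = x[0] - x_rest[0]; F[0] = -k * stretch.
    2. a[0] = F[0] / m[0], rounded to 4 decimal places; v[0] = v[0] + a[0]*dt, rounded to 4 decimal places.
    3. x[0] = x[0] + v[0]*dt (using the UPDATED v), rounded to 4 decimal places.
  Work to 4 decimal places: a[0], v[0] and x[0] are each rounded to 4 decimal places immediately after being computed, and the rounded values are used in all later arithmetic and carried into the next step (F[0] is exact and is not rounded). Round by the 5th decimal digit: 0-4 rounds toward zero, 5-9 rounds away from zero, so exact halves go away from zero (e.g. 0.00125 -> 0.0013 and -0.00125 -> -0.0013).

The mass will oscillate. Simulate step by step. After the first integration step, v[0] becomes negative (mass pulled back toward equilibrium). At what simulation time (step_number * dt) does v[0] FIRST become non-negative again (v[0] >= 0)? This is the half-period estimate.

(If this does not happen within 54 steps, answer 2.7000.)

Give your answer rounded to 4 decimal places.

Step 0: x=[6.3000] v=[0.0000]
Step 1: x=[6.2918] v=[-0.1636]
Step 2: x=[6.2755] v=[-0.3256]
Step 3: x=[6.2513] v=[-0.4842]
Step 4: x=[6.2194] v=[-0.6379]
Step 5: x=[6.1801] v=[-0.7851]
Step 6: x=[6.1339] v=[-0.9242]
Step 7: x=[6.0812] v=[-1.0539]
Step 8: x=[6.0226] v=[-1.1728]
Step 9: x=[5.9586] v=[-1.2797]
Step 10: x=[5.8899] v=[-1.3735]
Step 11: x=[5.8172] v=[-1.4533]
Step 12: x=[5.7413] v=[-1.5182]
Step 13: x=[5.6629] v=[-1.5676]
Step 14: x=[5.5829] v=[-1.6009]
Step 15: x=[5.5020] v=[-1.6179]
Step 16: x=[5.4211] v=[-1.6183]
Step 17: x=[5.3410] v=[-1.6022]
Step 18: x=[5.2625] v=[-1.5697]
Step 19: x=[5.1864] v=[-1.5211]
Step 20: x=[5.1136] v=[-1.4570]
Step 21: x=[5.0447] v=[-1.3780]
Step 22: x=[4.9805] v=[-1.2849]
Step 23: x=[4.9216] v=[-1.1786]
Step 24: x=[4.8686] v=[-1.0603]
Step 25: x=[4.8220] v=[-0.9312]
Step 26: x=[4.7824] v=[-0.7925]
Step 27: x=[4.7501] v=[-0.6457]
Step 28: x=[4.7255] v=[-0.4923]
Step 29: x=[4.7088] v=[-0.3339]
Step 30: x=[4.7002] v=[-0.1721]
Step 31: x=[4.6998] v=[-0.0085]
Step 32: x=[4.7076] v=[0.1552]
First v>=0 after going negative at step 32, time=1.6000

Answer: 1.6000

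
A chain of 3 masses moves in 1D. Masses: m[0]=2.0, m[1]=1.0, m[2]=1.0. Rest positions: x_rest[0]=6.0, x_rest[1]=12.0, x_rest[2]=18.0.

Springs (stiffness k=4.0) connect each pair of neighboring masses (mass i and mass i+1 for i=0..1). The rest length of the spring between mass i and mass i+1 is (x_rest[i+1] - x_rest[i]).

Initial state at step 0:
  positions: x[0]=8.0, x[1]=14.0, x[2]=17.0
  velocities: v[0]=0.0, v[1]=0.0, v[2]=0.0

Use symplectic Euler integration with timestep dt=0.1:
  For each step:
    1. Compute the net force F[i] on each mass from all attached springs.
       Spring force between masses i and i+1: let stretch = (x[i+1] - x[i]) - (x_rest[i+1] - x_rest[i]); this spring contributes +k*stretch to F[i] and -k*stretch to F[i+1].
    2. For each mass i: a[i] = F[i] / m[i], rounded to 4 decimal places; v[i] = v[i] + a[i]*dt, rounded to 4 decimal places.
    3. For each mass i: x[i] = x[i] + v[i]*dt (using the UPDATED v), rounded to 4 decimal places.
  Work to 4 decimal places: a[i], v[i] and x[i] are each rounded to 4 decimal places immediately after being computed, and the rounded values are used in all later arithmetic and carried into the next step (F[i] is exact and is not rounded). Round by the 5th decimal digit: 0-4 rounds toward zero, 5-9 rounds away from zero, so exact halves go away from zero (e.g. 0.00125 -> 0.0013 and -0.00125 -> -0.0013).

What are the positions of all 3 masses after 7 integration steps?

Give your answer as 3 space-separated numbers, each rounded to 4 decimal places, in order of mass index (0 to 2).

Answer: 7.7621 12.1406 19.3356

Derivation:
Step 0: x=[8.0000 14.0000 17.0000] v=[0.0000 0.0000 0.0000]
Step 1: x=[8.0000 13.8800 17.1200] v=[0.0000 -1.2000 1.2000]
Step 2: x=[7.9976 13.6544 17.3504] v=[-0.0240 -2.2560 2.3040]
Step 3: x=[7.9883 13.3504 17.6730] v=[-0.0926 -3.0403 3.2256]
Step 4: x=[7.9663 13.0048 18.0627] v=[-0.2202 -3.4561 3.8966]
Step 5: x=[7.9251 12.6600 18.4900] v=[-0.4125 -3.4483 4.2734]
Step 6: x=[7.8586 12.3590 18.9241] v=[-0.6655 -3.0103 4.3414]
Step 7: x=[7.7621 12.1406 19.3356] v=[-0.9654 -2.1844 4.1154]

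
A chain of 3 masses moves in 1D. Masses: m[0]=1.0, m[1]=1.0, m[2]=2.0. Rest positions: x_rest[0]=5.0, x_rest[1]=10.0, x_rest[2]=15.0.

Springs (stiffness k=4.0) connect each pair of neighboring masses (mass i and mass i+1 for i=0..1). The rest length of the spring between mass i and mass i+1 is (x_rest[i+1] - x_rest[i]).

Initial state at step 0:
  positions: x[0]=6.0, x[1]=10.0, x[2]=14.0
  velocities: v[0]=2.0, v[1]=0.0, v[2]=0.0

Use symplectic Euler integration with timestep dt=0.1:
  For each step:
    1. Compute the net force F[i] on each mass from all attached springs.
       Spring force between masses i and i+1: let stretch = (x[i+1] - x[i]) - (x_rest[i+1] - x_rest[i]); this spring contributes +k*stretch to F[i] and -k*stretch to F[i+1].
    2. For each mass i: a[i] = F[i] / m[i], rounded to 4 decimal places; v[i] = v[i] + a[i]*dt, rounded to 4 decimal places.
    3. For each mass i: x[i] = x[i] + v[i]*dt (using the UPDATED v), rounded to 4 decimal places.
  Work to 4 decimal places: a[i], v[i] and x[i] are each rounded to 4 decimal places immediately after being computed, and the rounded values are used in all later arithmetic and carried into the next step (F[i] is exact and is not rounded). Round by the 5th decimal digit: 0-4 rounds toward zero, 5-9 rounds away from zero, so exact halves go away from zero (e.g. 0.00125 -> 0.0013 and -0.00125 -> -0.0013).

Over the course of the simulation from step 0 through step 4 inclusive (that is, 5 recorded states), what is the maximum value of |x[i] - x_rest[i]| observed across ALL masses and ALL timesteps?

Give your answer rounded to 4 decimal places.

Answer: 1.3471

Derivation:
Step 0: x=[6.0000 10.0000 14.0000] v=[2.0000 0.0000 0.0000]
Step 1: x=[6.1600 10.0000 14.0200] v=[1.6000 0.0000 0.2000]
Step 2: x=[6.2736 10.0072 14.0596] v=[1.1360 0.0720 0.3960]
Step 3: x=[6.3365 10.0272 14.1182] v=[0.6294 0.1995 0.5855]
Step 4: x=[6.3471 10.0632 14.1949] v=[0.1057 0.3596 0.7673]
Max displacement = 1.3471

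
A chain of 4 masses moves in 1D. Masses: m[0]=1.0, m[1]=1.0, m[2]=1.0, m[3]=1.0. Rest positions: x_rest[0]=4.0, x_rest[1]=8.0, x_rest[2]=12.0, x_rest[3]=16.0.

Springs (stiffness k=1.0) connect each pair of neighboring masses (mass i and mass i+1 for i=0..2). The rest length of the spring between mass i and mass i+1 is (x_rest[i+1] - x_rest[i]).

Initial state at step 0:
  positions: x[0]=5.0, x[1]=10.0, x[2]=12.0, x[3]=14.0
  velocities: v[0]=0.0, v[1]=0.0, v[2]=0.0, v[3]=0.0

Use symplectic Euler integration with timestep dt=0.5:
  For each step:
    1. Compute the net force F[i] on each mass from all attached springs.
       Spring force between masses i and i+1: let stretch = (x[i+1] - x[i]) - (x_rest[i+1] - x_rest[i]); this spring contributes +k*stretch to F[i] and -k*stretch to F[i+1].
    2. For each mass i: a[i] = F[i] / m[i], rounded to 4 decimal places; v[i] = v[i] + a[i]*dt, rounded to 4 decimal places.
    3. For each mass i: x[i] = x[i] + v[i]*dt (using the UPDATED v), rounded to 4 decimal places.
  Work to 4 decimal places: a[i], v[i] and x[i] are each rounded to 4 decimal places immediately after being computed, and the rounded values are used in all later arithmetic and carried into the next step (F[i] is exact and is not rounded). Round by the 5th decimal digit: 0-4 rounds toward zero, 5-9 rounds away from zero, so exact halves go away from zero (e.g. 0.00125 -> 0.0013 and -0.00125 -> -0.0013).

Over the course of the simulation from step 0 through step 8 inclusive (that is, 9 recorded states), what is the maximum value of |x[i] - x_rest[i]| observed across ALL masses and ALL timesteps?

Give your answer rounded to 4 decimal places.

Step 0: x=[5.0000 10.0000 12.0000 14.0000] v=[0.0000 0.0000 0.0000 0.0000]
Step 1: x=[5.2500 9.2500 12.0000 14.5000] v=[0.5000 -1.5000 0.0000 1.0000]
Step 2: x=[5.5000 8.1875 11.9375 15.3750] v=[0.5000 -2.1250 -0.1250 1.7500]
Step 3: x=[5.4219 7.3906 11.7969 16.3907] v=[-0.1563 -1.5938 -0.2813 2.0313]
Step 4: x=[4.8359 7.2031 11.7031 17.2579] v=[-1.1720 -0.3750 -0.1876 1.7344]
Step 5: x=[3.8417 7.5488 11.8730 17.7364] v=[-1.9884 0.6914 0.3398 0.9570]
Step 6: x=[2.7743 8.0488 12.4277 17.7491] v=[-2.1349 1.0000 1.1094 0.0253]
Step 7: x=[2.0255 8.3249 13.2181 17.4314] v=[-1.4977 0.5522 1.5807 -0.6354]
Step 8: x=[1.8515 8.2495 13.8385 17.0604] v=[-0.3480 -0.1509 1.2408 -0.7421]
Max displacement = 2.1485

Answer: 2.1485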